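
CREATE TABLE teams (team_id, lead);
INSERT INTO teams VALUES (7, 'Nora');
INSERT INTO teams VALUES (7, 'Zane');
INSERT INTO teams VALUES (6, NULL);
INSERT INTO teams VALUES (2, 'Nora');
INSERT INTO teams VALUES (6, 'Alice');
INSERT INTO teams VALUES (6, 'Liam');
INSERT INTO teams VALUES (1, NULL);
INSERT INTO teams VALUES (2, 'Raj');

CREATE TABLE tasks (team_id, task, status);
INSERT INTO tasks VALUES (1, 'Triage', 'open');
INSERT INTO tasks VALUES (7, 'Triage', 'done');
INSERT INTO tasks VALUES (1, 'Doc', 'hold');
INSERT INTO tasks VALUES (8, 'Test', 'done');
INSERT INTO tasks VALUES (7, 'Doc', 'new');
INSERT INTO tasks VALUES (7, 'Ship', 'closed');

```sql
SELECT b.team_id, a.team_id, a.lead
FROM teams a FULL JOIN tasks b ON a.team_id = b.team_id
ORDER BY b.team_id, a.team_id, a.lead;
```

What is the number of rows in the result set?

14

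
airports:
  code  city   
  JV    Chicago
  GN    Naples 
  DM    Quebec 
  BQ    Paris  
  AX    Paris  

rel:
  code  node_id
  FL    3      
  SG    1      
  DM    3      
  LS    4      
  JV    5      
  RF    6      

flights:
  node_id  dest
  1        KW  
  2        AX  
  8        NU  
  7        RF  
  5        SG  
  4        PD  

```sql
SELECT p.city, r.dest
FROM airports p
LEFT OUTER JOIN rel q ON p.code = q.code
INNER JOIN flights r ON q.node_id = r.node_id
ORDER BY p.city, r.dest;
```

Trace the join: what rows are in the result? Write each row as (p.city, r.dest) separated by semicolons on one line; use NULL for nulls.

Step 1 — p LEFT JOIN q on code → 5 row(s).
Then INNER JOIN `flights r` on node_id: keep only rows whose q.node_id appears in r.

(Chicago, SG)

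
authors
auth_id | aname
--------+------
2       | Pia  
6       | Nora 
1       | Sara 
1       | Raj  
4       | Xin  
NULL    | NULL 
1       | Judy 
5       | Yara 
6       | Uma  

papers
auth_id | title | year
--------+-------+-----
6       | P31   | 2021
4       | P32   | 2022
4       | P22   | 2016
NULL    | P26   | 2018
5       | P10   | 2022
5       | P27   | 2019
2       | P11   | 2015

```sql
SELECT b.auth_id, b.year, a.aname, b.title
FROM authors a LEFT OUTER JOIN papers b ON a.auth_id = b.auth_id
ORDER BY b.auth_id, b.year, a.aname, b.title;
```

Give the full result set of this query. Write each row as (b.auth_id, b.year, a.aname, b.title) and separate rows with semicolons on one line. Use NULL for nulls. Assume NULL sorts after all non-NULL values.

(2, 2015, Pia, P11); (4, 2016, Xin, P22); (4, 2022, Xin, P32); (5, 2019, Yara, P27); (5, 2022, Yara, P10); (6, 2021, Nora, P31); (6, 2021, Uma, P31); (NULL, NULL, Judy, NULL); (NULL, NULL, Raj, NULL); (NULL, NULL, Sara, NULL); (NULL, NULL, NULL, NULL)

LEFT JOIN keeps every row from `authors`; unmatched rows get NULL for `papers`'s columns.
Matching on a.auth_id = b.auth_id. A NULL in a compared column never satisfies the condition.
- a (auth_id=2) pairs with 1 row(s) of b.
- a (auth_id=6) pairs with 1 row(s) of b.
- a (auth_id=1) has no partner → padded with NULL.
- a (auth_id=1) has no partner → padded with NULL.
- a (auth_id=4) pairs with 2 row(s) of b.
- a (auth_id=NULL) has no partner → padded with NULL.
- a (auth_id=1) has no partner → padded with NULL.
- a (auth_id=5) pairs with 2 row(s) of b.
- a (auth_id=6) pairs with 1 row(s) of b.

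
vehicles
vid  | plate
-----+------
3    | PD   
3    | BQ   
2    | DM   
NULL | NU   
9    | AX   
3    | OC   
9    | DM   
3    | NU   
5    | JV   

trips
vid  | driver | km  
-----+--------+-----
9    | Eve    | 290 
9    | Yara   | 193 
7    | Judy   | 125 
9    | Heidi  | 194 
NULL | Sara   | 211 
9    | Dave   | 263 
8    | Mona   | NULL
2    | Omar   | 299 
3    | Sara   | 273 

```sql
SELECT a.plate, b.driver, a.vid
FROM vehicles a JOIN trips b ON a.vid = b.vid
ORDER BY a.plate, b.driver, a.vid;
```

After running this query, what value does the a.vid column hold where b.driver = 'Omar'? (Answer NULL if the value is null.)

2

INNER JOIN keeps only pairs where the ON condition holds.
Matching on a.vid = b.vid. A NULL in a compared column never satisfies the condition.
Matched pairs: 13.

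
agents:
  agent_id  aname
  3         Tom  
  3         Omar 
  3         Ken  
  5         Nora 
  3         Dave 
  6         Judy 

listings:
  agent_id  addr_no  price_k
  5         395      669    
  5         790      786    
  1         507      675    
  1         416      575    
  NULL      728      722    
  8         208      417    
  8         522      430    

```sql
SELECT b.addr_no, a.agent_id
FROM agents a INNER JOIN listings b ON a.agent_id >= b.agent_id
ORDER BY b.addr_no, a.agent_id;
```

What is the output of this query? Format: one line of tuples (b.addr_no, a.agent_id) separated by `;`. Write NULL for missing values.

(395, 5); (395, 6); (416, 3); (416, 3); (416, 3); (416, 3); (416, 5); (416, 6); (507, 3); (507, 3); (507, 3); (507, 3); (507, 5); (507, 6); (790, 5); (790, 6)

INNER JOIN keeps only pairs where the ON condition holds.
Matching on a.agent_id >= b.agent_id. A NULL in a compared column never satisfies the condition.
- a row (agent_id=3): matches 2 b row(s) → 2 output row(s).
- a row (agent_id=3): matches 2 b row(s) → 2 output row(s).
- a row (agent_id=3): matches 2 b row(s) → 2 output row(s).
- a row (agent_id=5): matches 4 b row(s) → 4 output row(s).
- a row (agent_id=3): matches 2 b row(s) → 2 output row(s).
- a row (agent_id=6): matches 4 b row(s) → 4 output row(s).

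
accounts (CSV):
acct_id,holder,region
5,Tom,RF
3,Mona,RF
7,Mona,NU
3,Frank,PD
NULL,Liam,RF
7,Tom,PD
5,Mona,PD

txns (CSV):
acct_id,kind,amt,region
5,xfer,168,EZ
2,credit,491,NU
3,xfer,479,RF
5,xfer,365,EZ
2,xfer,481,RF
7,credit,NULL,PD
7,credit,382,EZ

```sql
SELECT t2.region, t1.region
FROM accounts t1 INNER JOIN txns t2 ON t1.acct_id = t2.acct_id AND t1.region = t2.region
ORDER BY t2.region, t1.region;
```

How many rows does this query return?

2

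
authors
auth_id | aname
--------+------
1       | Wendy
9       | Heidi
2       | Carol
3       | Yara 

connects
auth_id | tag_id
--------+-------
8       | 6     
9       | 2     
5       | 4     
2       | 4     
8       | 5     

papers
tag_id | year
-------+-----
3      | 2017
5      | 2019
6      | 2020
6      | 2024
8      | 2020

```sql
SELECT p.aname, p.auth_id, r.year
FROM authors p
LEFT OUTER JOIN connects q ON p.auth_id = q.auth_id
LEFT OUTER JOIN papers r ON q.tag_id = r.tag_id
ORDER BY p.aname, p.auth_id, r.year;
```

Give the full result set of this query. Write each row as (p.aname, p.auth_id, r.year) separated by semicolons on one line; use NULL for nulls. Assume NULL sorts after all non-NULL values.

Evaluate left to right. First `authors p LEFT JOIN connects q` on auth_id: 4 row(s).
Then LEFT JOIN `papers r` on tag_id: each of those 4 rows is kept; rows whose q.tag_id has no match in r get NULL for r's columns.

(Carol, 2, NULL); (Heidi, 9, NULL); (Wendy, 1, NULL); (Yara, 3, NULL)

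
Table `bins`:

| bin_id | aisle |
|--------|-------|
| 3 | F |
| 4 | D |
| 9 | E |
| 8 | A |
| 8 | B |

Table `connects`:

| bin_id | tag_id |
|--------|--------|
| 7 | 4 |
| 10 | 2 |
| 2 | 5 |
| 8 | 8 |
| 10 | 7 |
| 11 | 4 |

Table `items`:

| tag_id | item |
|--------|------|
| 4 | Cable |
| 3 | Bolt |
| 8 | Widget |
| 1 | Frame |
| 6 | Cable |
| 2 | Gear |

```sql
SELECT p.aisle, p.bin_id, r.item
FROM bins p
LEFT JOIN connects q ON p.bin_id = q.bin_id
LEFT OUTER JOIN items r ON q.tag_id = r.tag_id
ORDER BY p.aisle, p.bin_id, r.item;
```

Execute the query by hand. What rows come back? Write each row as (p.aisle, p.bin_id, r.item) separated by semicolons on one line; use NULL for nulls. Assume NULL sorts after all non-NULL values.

(A, 8, Widget); (B, 8, Widget); (D, 4, NULL); (E, 9, NULL); (F, 3, NULL)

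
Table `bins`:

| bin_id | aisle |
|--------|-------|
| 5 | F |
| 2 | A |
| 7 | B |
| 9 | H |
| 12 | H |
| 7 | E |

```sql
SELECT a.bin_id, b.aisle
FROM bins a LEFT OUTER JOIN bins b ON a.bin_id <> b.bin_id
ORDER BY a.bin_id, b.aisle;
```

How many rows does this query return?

28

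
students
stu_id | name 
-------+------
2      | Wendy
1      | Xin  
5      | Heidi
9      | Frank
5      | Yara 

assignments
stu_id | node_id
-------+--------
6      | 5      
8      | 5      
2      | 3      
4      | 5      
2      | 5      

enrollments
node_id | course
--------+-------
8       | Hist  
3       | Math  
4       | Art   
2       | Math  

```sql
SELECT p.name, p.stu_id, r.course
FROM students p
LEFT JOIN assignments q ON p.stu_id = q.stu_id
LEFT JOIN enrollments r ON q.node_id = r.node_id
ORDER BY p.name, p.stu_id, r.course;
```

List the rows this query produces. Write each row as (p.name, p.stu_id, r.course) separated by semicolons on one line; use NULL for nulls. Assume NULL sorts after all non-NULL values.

(Frank, 9, NULL); (Heidi, 5, NULL); (Wendy, 2, Math); (Wendy, 2, NULL); (Xin, 1, NULL); (Yara, 5, NULL)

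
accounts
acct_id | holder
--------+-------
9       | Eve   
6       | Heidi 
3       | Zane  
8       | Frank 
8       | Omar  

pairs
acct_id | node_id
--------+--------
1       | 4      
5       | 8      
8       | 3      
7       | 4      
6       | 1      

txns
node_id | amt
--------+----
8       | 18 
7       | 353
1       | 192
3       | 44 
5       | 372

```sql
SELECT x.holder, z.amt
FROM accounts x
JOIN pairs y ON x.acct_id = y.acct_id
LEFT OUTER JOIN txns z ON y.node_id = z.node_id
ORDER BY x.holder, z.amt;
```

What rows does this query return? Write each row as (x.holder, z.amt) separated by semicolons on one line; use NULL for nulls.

Step 1 — x INNER JOIN y on acct_id → 3 row(s).
Then LEFT JOIN `txns z` on node_id: each of those 3 rows is kept; rows whose y.node_id has no match in z get NULL for z's columns.

(Frank, 44); (Heidi, 192); (Omar, 44)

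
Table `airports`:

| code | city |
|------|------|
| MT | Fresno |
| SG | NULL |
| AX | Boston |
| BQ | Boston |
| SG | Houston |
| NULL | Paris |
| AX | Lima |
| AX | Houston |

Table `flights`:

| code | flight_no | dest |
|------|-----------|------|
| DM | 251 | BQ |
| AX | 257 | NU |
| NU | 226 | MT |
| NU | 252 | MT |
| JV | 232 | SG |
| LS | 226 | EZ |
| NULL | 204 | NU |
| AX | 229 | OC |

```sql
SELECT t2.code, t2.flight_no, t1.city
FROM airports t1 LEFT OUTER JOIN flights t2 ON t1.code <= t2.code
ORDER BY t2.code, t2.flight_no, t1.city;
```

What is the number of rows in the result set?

31

LEFT JOIN keeps every row from `airports`; unmatched rows get NULL for `flights`'s columns.
Matching on t1.code <= t2.code. A NULL in a compared column never satisfies the condition.
Matched pairs: 28; unmatched t1 rows kept: 3.
Total: 28 matched + 3 padded = 31 rows.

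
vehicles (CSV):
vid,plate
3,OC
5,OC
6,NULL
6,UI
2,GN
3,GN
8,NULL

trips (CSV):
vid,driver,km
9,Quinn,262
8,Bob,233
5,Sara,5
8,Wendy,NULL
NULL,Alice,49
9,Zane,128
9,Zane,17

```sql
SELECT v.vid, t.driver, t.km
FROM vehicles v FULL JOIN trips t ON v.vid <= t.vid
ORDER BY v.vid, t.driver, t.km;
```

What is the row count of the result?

FULL OUTER JOIN keeps every row from both sides; unmatched rows get NULL for the other side's columns.
Matching on v.vid <= t.vid. A NULL in a compared column never satisfies the condition.
- v row (vid=3): matches 6 t row(s) → 6 output row(s).
- v row (vid=5): matches 6 t row(s) → 6 output row(s).
- v row (vid=6): matches 5 t row(s) → 5 output row(s).
- v row (vid=6): matches 5 t row(s) → 5 output row(s).
- v row (vid=2): matches 6 t row(s) → 6 output row(s).
- v row (vid=3): matches 6 t row(s) → 6 output row(s).
- v row (vid=8): matches 5 t row(s) → 5 output row(s).
- plus 1 unmatched t row(s), each kept with NULL v columns.
Total: 39 matched + 1 padded = 40 rows.

40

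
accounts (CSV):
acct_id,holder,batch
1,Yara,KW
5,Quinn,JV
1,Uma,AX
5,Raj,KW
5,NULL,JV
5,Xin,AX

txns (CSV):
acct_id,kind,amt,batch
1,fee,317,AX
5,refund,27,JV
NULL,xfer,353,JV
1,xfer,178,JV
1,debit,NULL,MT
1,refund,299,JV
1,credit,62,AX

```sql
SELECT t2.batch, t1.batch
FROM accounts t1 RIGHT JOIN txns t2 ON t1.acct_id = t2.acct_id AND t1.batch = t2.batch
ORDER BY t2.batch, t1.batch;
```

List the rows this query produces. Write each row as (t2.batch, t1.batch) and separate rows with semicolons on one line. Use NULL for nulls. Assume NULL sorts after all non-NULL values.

(AX, AX); (AX, AX); (JV, JV); (JV, JV); (JV, NULL); (JV, NULL); (JV, NULL); (MT, NULL)

RIGHT JOIN keeps every row from `txns`; unmatched rows get NULL for `accounts`'s columns.
Matching on t1.acct_id = t2.acct_id AND t1.batch = t2.batch. A NULL in a compared column never satisfies the condition.
- acct_id=1, batch=KW: no matching t2 row.
- acct_id=5, batch=JV: 1 matching t2 row(s), so 1 row(s) emitted.
- acct_id=1, batch=AX: 2 matching t2 row(s), so 2 row(s) emitted.
- acct_id=5, batch=KW: no matching t2 row.
- acct_id=5, batch=JV: 1 matching t2 row(s), so 1 row(s) emitted.
- acct_id=5, batch=AX: no matching t2 row.
- plus 4 unmatched t2 row(s), each kept with NULL t1 columns.
After projecting and ordering:
t2.batch | t1.batch
AX | AX
AX | AX
JV | JV
JV | JV
JV | NULL
JV | NULL
JV | NULL
MT | NULL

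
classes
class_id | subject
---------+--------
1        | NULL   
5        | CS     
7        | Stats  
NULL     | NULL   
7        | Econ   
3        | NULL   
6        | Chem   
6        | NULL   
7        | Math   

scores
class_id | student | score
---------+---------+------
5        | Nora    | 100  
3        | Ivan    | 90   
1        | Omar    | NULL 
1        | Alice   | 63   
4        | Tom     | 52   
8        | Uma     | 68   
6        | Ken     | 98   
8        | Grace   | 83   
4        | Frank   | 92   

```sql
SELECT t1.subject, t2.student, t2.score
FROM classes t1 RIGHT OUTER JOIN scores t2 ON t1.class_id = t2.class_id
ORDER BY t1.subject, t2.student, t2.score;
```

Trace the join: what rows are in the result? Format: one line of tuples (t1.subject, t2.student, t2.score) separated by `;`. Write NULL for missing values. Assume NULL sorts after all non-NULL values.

RIGHT JOIN keeps every row from `scores`; unmatched rows get NULL for `classes`'s columns.
Matching on t1.class_id = t2.class_id. A NULL in a compared column never satisfies the condition.
- t1[0] class_id=1 → 2 match(es) in t2 → 2 row(s).
- t1[1] class_id=5 → 1 match(es) in t2 → 1 row(s).
- t1[2] class_id=7 → no match.
- t1[3] class_id=NULL → no match.
- t1[4] class_id=7 → no match.
- t1[5] class_id=3 → 1 match(es) in t2 → 1 row(s).
- t1[6] class_id=6 → 1 match(es) in t2 → 1 row(s).
- t1[7] class_id=6 → 1 match(es) in t2 → 1 row(s).
- t1[8] class_id=7 → no match.
- plus 4 unmatched t2 row(s), each kept with NULL t1 columns.
After projecting and ordering:
t1.subject | t2.student | t2.score
CS | Nora | 100
Chem | Ken | 98
NULL | Alice | 63
NULL | Frank | 92
NULL | Grace | 83
NULL | Ivan | 90
NULL | Ken | 98
NULL | Omar | NULL
NULL | Tom | 52
NULL | Uma | 68

(CS, Nora, 100); (Chem, Ken, 98); (NULL, Alice, 63); (NULL, Frank, 92); (NULL, Grace, 83); (NULL, Ivan, 90); (NULL, Ken, 98); (NULL, Omar, NULL); (NULL, Tom, 52); (NULL, Uma, 68)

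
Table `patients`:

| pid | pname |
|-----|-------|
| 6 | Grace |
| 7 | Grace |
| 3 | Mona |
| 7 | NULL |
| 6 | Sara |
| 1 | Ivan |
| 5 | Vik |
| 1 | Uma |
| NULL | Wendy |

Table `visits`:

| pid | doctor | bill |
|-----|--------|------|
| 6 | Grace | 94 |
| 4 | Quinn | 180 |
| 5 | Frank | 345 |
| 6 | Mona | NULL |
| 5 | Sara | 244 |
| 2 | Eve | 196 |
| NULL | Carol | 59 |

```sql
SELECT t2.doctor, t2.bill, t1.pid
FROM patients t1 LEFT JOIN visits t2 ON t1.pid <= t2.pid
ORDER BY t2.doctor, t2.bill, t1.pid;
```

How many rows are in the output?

28

LEFT JOIN keeps every row from `patients`; unmatched rows get NULL for `visits`'s columns.
Matching on t1.pid <= t2.pid. A NULL in a compared column never satisfies the condition.
- pid=6: 2 matching t2 row(s), so 2 row(s) emitted.
- pid=7: no t2 row matches, row kept with t2 columns NULL.
- pid=3: 5 matching t2 row(s), so 5 row(s) emitted.
- pid=7: no t2 row matches, row kept with t2 columns NULL.
- pid=6: 2 matching t2 row(s), so 2 row(s) emitted.
- pid=1: 6 matching t2 row(s), so 6 row(s) emitted.
- pid=5: 4 matching t2 row(s), so 4 row(s) emitted.
- pid=1: 6 matching t2 row(s), so 6 row(s) emitted.
- pid=NULL: no t2 row matches, row kept with t2 columns NULL.
Total: 25 matched + 3 padded = 28 rows.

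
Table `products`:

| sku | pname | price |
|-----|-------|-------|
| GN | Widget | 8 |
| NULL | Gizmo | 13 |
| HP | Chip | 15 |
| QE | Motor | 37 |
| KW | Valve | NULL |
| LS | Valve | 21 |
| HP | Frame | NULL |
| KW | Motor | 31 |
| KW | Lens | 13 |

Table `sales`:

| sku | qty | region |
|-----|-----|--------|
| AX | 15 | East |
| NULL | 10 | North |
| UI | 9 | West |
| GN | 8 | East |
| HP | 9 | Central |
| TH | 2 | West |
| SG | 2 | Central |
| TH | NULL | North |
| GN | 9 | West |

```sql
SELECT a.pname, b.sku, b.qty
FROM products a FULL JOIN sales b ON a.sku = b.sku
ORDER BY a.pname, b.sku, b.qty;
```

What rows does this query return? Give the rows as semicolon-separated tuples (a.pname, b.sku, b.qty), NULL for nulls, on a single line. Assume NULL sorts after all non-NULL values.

FULL OUTER JOIN keeps every row from both sides; unmatched rows get NULL for the other side's columns.
Matching on a.sku = b.sku. A NULL in a compared column never satisfies the condition.
- sku=GN: 2 matching b row(s), so 2 row(s) emitted.
- sku=NULL: no b row matches, row kept with b columns NULL.
- sku=HP: 1 matching b row(s), so 1 row(s) emitted.
- sku=QE: no b row matches, row kept with b columns NULL.
- sku=KW: no b row matches, row kept with b columns NULL.
- sku=LS: no b row matches, row kept with b columns NULL.
- sku=HP: 1 matching b row(s), so 1 row(s) emitted.
- sku=KW: no b row matches, row kept with b columns NULL.
- sku=KW: no b row matches, row kept with b columns NULL.
- 6 b row(s) had no a match → kept, a columns NULL.

(Chip, HP, 9); (Frame, HP, 9); (Gizmo, NULL, NULL); (Lens, NULL, NULL); (Motor, NULL, NULL); (Motor, NULL, NULL); (Valve, NULL, NULL); (Valve, NULL, NULL); (Widget, GN, 8); (Widget, GN, 9); (NULL, AX, 15); (NULL, SG, 2); (NULL, TH, 2); (NULL, TH, NULL); (NULL, UI, 9); (NULL, NULL, 10)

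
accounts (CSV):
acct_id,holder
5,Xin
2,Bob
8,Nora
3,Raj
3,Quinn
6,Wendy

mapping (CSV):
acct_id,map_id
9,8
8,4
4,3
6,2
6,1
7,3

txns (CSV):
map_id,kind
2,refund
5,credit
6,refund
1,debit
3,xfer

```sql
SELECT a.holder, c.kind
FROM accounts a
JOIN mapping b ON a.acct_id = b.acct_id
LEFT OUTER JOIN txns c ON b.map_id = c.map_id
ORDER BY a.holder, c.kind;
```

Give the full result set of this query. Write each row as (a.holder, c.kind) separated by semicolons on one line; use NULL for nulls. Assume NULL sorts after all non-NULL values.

Joins associate left-to-right: accounts INNER JOIN mapping on acct_id gives 3 intermediate row(s).
Then LEFT JOIN `txns c` on map_id: each of those 3 rows is kept; rows whose b.map_id has no match in c get NULL for c's columns.

(Nora, NULL); (Wendy, debit); (Wendy, refund)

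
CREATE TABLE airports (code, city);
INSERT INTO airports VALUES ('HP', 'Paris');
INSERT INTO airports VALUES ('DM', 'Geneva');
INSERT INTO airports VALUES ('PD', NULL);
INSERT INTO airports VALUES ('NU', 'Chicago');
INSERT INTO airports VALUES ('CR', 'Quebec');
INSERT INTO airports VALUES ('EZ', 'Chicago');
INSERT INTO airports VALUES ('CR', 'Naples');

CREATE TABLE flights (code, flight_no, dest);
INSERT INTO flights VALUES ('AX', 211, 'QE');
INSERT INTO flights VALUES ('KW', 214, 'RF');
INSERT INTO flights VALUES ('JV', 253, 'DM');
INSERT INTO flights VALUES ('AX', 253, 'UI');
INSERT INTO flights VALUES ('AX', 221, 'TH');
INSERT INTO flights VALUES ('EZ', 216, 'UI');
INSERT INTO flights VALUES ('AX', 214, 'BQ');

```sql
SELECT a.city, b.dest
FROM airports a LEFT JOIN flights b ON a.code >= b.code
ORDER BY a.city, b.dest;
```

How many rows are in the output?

LEFT JOIN keeps every row from `airports`; unmatched rows get NULL for `flights`'s columns.
Matching on a.code >= b.code.
Matched pairs: 36; unmatched a rows kept: 0.
Total: 36 rows.

36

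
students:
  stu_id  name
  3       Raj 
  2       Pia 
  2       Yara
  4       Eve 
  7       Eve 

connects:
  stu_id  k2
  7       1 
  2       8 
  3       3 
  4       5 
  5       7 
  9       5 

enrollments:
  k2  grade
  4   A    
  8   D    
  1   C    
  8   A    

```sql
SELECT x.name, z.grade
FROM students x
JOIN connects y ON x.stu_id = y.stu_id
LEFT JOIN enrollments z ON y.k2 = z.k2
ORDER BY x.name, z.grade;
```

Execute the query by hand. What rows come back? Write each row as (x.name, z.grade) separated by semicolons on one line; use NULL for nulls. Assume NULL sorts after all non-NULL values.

(Eve, C); (Eve, NULL); (Pia, A); (Pia, D); (Raj, NULL); (Yara, A); (Yara, D)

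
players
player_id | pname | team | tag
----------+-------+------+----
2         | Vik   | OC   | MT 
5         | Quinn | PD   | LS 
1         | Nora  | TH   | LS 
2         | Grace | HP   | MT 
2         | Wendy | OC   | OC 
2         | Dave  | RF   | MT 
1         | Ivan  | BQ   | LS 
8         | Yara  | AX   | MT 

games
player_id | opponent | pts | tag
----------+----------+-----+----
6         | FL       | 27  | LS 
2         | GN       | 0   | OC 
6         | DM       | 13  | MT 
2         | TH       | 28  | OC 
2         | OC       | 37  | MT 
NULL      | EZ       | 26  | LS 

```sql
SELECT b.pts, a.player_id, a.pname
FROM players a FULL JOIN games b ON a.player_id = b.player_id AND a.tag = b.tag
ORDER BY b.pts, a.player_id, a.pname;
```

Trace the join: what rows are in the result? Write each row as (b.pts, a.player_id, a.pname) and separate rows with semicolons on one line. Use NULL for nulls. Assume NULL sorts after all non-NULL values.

(0, 2, Wendy); (13, NULL, NULL); (26, NULL, NULL); (27, NULL, NULL); (28, 2, Wendy); (37, 2, Dave); (37, 2, Grace); (37, 2, Vik); (NULL, 1, Ivan); (NULL, 1, Nora); (NULL, 5, Quinn); (NULL, 8, Yara)

FULL OUTER JOIN keeps every row from both sides; unmatched rows get NULL for the other side's columns.
Matching on a.player_id = b.player_id AND a.tag = b.tag. A NULL in a compared column never satisfies the condition.
Matched pairs: 5; unmatched a rows kept: 4; unmatched b rows kept: 3.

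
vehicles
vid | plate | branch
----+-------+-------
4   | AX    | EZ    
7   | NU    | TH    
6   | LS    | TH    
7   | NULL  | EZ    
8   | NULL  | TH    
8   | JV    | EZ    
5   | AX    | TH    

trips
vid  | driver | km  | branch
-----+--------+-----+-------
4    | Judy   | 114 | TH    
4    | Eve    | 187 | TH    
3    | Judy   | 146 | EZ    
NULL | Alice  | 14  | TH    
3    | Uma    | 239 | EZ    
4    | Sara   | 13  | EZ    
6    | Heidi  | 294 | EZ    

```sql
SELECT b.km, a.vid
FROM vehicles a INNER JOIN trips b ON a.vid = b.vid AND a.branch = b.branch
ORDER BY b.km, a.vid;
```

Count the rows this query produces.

1

INNER JOIN keeps only pairs where the ON condition holds.
Matching on a.vid = b.vid AND a.branch = b.branch. A NULL in a compared column never satisfies the condition.
- a row (vid=4, branch=EZ): matches 1 b row(s) → 1 output row(s).
- a row (vid=7, branch=TH): no match → dropped.
- a row (vid=6, branch=TH): no match → dropped.
- a row (vid=7, branch=EZ): no match → dropped.
- a row (vid=8, branch=TH): no match → dropped.
- a row (vid=8, branch=EZ): no match → dropped.
- a row (vid=5, branch=TH): no match → dropped.
Total: 1 rows.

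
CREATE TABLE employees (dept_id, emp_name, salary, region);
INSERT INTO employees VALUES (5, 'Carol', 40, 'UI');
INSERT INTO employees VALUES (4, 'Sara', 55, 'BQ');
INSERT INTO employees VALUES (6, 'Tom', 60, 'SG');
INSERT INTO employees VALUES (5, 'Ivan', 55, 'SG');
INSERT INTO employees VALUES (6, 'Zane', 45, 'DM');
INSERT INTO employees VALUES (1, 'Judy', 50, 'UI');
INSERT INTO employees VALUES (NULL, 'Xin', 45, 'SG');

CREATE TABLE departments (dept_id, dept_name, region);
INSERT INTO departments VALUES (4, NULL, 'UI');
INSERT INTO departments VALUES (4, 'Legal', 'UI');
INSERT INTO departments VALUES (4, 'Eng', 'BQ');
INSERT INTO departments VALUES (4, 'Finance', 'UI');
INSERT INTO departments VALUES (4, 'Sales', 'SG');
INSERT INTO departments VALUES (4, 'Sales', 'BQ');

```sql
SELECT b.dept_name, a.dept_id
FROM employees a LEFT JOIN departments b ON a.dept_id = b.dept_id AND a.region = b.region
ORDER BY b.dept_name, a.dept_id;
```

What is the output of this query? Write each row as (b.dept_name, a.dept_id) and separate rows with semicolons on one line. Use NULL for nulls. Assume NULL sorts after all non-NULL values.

(Eng, 4); (Sales, 4); (NULL, 1); (NULL, 5); (NULL, 5); (NULL, 6); (NULL, 6); (NULL, NULL)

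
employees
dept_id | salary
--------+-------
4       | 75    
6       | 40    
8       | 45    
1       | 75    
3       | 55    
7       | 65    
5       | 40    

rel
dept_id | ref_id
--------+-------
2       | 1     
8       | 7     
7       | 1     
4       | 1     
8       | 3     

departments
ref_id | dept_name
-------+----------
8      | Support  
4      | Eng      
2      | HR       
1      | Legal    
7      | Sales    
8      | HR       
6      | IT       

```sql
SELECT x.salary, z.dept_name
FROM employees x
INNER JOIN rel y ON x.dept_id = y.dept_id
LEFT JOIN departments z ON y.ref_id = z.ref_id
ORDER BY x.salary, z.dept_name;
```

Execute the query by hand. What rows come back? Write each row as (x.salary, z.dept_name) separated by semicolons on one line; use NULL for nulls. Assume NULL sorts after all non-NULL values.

(45, Sales); (45, NULL); (65, Legal); (75, Legal)

Evaluate left to right. First `employees x INNER JOIN rel y` on dept_id: 4 row(s).
Then LEFT JOIN `departments z` on ref_id: each of those 4 rows is kept; rows whose y.ref_id has no match in z get NULL for z's columns.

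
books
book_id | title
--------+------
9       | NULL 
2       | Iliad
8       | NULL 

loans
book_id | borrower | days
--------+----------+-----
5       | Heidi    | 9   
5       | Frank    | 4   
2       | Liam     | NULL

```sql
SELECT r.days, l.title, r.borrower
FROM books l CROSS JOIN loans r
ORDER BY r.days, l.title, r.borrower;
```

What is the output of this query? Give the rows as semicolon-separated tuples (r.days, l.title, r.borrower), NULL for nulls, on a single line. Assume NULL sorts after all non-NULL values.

(4, Iliad, Frank); (4, NULL, Frank); (4, NULL, Frank); (9, Iliad, Heidi); (9, NULL, Heidi); (9, NULL, Heidi); (NULL, Iliad, Liam); (NULL, NULL, Liam); (NULL, NULL, Liam)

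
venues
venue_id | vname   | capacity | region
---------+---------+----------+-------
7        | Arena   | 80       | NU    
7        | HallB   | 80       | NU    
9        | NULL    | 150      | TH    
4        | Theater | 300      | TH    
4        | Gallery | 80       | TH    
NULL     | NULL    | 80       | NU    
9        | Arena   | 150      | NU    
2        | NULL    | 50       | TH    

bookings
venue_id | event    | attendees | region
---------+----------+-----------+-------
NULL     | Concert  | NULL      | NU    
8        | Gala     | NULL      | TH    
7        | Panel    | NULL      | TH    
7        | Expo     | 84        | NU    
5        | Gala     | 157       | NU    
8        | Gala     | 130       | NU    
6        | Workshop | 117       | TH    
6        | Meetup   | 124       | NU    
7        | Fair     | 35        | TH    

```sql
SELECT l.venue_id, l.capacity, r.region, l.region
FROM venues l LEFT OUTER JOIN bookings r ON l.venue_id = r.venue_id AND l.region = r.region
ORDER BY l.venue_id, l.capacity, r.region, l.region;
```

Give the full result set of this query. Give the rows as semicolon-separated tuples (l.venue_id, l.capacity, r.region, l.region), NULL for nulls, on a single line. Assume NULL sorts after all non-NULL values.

(2, 50, NULL, TH); (4, 80, NULL, TH); (4, 300, NULL, TH); (7, 80, NU, NU); (7, 80, NU, NU); (9, 150, NULL, NU); (9, 150, NULL, TH); (NULL, 80, NULL, NU)

LEFT JOIN keeps every row from `venues`; unmatched rows get NULL for `bookings`'s columns.
Matching on l.venue_id = r.venue_id AND l.region = r.region. A NULL in a compared column never satisfies the condition.
Matched pairs: 2; unmatched l rows kept: 6.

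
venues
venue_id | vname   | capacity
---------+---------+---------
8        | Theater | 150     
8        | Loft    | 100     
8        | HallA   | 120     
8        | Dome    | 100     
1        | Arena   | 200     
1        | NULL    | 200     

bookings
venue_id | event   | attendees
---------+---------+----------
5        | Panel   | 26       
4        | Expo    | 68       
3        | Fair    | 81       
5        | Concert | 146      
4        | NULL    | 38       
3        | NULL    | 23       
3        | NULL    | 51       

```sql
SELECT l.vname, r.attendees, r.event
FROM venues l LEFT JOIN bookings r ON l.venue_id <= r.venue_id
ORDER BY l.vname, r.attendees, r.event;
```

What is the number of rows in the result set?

LEFT JOIN keeps every row from `venues`; unmatched rows get NULL for `bookings`'s columns.
Matching on l.venue_id <= r.venue_id.
Matched pairs: 14; unmatched l rows kept: 4.
Total: 14 matched + 4 padded = 18 rows.

18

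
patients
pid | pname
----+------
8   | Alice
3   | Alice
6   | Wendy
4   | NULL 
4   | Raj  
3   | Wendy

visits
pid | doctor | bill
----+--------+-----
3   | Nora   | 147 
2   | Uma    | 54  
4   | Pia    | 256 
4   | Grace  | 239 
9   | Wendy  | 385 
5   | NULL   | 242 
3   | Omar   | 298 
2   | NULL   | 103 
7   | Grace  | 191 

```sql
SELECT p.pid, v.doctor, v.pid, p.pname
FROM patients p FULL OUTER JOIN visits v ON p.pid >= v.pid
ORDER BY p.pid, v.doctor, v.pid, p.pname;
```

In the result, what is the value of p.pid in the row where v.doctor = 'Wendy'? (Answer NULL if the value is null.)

NULL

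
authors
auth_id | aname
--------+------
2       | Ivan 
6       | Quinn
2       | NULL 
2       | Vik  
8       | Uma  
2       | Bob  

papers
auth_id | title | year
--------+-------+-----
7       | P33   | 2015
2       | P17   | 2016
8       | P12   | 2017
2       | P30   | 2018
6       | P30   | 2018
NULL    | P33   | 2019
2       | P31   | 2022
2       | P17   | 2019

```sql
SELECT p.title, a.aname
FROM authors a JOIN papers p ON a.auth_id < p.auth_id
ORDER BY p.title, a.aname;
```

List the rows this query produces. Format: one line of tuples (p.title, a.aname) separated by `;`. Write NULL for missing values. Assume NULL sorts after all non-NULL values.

INNER JOIN keeps only pairs where the ON condition holds.
Matching on a.auth_id < p.auth_id. A NULL in a compared column never satisfies the condition.
Matched pairs: 14.

(P12, Bob); (P12, Ivan); (P12, Quinn); (P12, Vik); (P12, NULL); (P30, Bob); (P30, Ivan); (P30, Vik); (P30, NULL); (P33, Bob); (P33, Ivan); (P33, Quinn); (P33, Vik); (P33, NULL)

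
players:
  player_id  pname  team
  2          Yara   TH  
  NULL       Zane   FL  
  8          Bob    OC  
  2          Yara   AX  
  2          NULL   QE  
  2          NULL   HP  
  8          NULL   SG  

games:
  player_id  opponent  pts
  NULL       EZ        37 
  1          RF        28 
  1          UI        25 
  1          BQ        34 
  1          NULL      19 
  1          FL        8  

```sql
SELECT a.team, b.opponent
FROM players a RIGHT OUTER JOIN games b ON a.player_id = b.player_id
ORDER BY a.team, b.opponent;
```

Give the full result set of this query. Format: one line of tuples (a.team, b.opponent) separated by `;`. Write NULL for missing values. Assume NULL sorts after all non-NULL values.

(NULL, BQ); (NULL, EZ); (NULL, FL); (NULL, RF); (NULL, UI); (NULL, NULL)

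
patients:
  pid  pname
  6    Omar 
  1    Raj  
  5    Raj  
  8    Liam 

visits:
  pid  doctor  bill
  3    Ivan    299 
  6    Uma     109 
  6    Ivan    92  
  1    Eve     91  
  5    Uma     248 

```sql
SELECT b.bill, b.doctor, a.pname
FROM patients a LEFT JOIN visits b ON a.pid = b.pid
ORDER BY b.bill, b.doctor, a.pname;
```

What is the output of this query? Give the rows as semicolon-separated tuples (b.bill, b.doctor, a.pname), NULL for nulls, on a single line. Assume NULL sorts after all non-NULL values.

(91, Eve, Raj); (92, Ivan, Omar); (109, Uma, Omar); (248, Uma, Raj); (NULL, NULL, Liam)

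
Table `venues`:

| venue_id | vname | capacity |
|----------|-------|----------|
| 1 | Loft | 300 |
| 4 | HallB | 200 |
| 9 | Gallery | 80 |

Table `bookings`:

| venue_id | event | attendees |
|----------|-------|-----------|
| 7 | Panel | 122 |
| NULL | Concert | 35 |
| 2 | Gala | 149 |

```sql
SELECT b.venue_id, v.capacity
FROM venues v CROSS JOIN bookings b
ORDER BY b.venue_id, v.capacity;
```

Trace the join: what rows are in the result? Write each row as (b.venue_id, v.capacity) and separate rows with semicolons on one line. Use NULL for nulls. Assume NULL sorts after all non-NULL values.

CROSS JOIN pairs every row of `venues` with every row of `bookings`: 3 × 3 = 9 rows.

(2, 80); (2, 200); (2, 300); (7, 80); (7, 200); (7, 300); (NULL, 80); (NULL, 200); (NULL, 300)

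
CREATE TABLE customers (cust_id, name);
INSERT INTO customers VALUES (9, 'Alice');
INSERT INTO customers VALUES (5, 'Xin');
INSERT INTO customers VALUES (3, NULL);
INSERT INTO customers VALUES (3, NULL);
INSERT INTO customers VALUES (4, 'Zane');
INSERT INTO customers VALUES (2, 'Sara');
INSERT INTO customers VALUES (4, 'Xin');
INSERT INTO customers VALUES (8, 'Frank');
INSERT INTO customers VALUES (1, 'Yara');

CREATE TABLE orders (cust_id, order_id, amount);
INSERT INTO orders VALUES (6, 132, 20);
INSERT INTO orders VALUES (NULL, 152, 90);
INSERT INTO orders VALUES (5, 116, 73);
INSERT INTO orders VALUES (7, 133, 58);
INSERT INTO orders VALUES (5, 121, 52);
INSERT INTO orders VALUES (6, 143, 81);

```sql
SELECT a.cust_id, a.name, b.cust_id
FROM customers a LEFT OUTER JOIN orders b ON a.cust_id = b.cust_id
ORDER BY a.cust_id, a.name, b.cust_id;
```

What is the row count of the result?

10

LEFT JOIN keeps every row from `customers`; unmatched rows get NULL for `orders`'s columns.
Matching on a.cust_id = b.cust_id. A NULL in a compared column never satisfies the condition.
- a row (cust_id=9): no match → kept, b columns NULL.
- a row (cust_id=5): matches 2 b row(s) → 2 output row(s).
- a row (cust_id=3): no match → kept, b columns NULL.
- a row (cust_id=3): no match → kept, b columns NULL.
- a row (cust_id=4): no match → kept, b columns NULL.
- a row (cust_id=2): no match → kept, b columns NULL.
- a row (cust_id=4): no match → kept, b columns NULL.
- a row (cust_id=8): no match → kept, b columns NULL.
- a row (cust_id=1): no match → kept, b columns NULL.
Total: 2 matched + 8 padded = 10 rows.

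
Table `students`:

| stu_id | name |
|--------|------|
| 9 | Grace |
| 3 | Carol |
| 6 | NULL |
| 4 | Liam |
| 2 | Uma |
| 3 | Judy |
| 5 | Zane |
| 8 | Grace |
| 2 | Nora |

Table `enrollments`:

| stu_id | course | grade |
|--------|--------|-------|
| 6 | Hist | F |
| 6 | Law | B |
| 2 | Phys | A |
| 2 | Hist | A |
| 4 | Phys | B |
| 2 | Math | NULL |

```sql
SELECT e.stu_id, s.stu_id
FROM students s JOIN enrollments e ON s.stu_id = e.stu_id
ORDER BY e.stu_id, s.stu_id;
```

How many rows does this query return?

9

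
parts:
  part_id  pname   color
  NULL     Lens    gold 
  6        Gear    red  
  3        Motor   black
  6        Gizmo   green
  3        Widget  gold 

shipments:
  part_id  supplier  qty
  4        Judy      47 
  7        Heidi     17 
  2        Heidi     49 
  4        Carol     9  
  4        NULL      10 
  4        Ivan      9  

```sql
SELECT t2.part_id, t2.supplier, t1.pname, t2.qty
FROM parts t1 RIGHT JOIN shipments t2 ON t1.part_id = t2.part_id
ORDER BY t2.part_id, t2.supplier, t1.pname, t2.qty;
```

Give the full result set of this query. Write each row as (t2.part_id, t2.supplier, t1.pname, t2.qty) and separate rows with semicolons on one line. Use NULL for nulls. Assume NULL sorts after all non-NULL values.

RIGHT JOIN keeps every row from `shipments`; unmatched rows get NULL for `parts`'s columns.
Matching on t1.part_id = t2.part_id. A NULL in a compared column never satisfies the condition.
- part_id=NULL: no matching t2 row.
- part_id=6: no matching t2 row.
- part_id=3: no matching t2 row.
- part_id=6: no matching t2 row.
- part_id=3: no matching t2 row.
- 6 t2 row(s) had no t1 match → kept, t1 columns NULL.
After projecting and ordering:
t2.part_id | t2.supplier | t1.pname | t2.qty
2 | Heidi | NULL | 49
4 | Carol | NULL | 9
4 | Ivan | NULL | 9
4 | Judy | NULL | 47
4 | NULL | NULL | 10
7 | Heidi | NULL | 17

(2, Heidi, NULL, 49); (4, Carol, NULL, 9); (4, Ivan, NULL, 9); (4, Judy, NULL, 47); (4, NULL, NULL, 10); (7, Heidi, NULL, 17)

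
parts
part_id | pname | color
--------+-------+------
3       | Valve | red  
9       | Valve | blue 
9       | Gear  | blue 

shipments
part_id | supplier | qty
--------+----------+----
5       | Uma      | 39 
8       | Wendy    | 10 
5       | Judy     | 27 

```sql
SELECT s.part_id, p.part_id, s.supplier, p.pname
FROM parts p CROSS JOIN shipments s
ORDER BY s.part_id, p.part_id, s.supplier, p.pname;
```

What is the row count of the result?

9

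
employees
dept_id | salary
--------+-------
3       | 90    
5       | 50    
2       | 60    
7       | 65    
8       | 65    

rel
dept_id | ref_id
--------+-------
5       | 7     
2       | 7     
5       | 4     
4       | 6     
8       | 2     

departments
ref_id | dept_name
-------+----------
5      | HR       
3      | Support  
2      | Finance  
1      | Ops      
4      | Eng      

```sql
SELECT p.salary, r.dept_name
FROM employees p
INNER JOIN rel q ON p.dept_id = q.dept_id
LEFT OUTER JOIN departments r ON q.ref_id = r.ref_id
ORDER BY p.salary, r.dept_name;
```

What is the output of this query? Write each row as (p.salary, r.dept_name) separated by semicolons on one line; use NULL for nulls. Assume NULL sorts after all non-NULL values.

(50, Eng); (50, NULL); (60, NULL); (65, Finance)

Step 1 — p INNER JOIN q on dept_id → 4 row(s).
Then LEFT JOIN `departments r` on ref_id: each of those 4 rows is kept; rows whose q.ref_id has no match in r get NULL for r's columns.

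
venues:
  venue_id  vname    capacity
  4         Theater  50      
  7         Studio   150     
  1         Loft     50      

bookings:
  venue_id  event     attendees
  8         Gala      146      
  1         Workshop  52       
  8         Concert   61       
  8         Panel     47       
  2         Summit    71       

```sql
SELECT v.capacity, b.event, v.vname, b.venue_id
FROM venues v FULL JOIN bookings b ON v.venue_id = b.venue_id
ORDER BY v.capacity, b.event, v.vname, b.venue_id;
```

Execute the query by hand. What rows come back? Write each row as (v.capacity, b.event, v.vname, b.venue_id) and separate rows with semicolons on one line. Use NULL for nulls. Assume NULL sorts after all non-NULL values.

(50, Workshop, Loft, 1); (50, NULL, Theater, NULL); (150, NULL, Studio, NULL); (NULL, Concert, NULL, 8); (NULL, Gala, NULL, 8); (NULL, Panel, NULL, 8); (NULL, Summit, NULL, 2)

FULL OUTER JOIN keeps every row from both sides; unmatched rows get NULL for the other side's columns.
Matching on v.venue_id = b.venue_id.
- venue_id=4: no b row matches, row kept with b columns NULL.
- venue_id=7: no b row matches, row kept with b columns NULL.
- venue_id=1: 1 matching b row(s), so 1 row(s) emitted.
- 4 b row(s) had no v match → kept, v columns NULL.
After projecting and ordering:
v.capacity | b.event | v.vname | b.venue_id
50 | Workshop | Loft | 1
50 | NULL | Theater | NULL
150 | NULL | Studio | NULL
NULL | Concert | NULL | 8
NULL | Gala | NULL | 8
NULL | Panel | NULL | 8
NULL | Summit | NULL | 2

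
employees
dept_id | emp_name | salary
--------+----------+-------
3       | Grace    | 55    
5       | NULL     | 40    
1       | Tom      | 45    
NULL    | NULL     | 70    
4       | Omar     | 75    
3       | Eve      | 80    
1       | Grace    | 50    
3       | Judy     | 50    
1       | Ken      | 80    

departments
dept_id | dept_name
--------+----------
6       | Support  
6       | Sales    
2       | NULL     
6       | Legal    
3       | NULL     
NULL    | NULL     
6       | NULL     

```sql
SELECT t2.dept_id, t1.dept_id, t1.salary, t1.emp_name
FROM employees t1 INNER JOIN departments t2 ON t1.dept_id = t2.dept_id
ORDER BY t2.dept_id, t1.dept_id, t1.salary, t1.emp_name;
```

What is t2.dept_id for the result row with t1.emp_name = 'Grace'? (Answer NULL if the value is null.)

3

INNER JOIN keeps only pairs where the ON condition holds.
Matching on t1.dept_id = t2.dept_id. A NULL in a compared column never satisfies the condition.
- t1[0] dept_id=3 → 1 match(es) in t2 → 1 row(s).
- t1[1] dept_id=5 → no match; dropped.
- t1[2] dept_id=1 → no match; dropped.
- t1[3] dept_id=NULL → no match; dropped.
- t1[4] dept_id=4 → no match; dropped.
- t1[5] dept_id=3 → 1 match(es) in t2 → 1 row(s).
- t1[6] dept_id=1 → no match; dropped.
- t1[7] dept_id=3 → 1 match(es) in t2 → 1 row(s).
- t1[8] dept_id=1 → no match; dropped.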